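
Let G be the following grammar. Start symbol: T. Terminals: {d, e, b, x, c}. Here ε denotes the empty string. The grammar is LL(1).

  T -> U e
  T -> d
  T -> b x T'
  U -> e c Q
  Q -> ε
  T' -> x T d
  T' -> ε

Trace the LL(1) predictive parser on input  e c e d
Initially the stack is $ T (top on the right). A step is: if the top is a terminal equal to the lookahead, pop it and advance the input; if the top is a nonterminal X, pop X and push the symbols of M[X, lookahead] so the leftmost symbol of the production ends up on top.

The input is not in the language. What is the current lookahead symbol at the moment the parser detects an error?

     Stack      Input      Action
  1  $ T        e c e d $  expand T -> U e
  2  $ e U      e c e d $  expand U -> e c Q
  3  $ e Q c e  e c e d $  match e
  4  $ e Q c    c e d $    match c
  5  $ e Q      e d $      expand Q -> ε
  6  $ e        e d $      match e
  7  $          d $        error: stack empty but input remains

d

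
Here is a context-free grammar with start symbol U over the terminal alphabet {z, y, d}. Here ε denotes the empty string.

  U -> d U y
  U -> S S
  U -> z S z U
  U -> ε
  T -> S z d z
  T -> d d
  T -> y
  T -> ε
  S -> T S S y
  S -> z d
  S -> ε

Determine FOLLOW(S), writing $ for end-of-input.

{$, d, y, z}

FIRST(U): from U->d U y we get {d}; from U->S S we get {ε, d, y, z}; from U->z S z U we get {z}; from U->ε we get {ε}. So FIRST(U) = {ε, d, y, z}.
FIRST(T): from T->S z d z we get {d, y, z}; from T->d d we get {d}; from T->y we get {y}; from T->ε we get {ε}. So FIRST(T) = {ε, d, y, z}.
FIRST(S): from S->T S S y we get {d, y, z}; from S->z d we get {z}; from S->ε we get {ε}. So FIRST(S) = {ε, d, y, z}.
FOLLOW(U) includes $ since U is the start symbol.
FOLLOW(U): in U->d U y, U is followed by y with FIRST {y}; in U->z S z U, the suffix after U is empty (adds nothing new). Thus FOLLOW(U) = {$, y}.
FOLLOW(T): in S->T S S y, T is followed by S S y with FIRST {d, y, z}. Thus FOLLOW(T) = {d, y, z}.
FOLLOW(S): in U->S S (occurrence 1), S is followed by S with FIRST {ε, d, y, z}; in U->S S (occurrence 1), the suffix after S is nullable, so FOLLOW(S) ⊇ FOLLOW(U) = {$, y}; in U->S S (occurrence 2), the suffix after S is empty, so FOLLOW(S) ⊇ FOLLOW(U) = {$, y}; in U->z S z U, S is followed by z U with FIRST {z}; in T->S z d z, S is followed by z d z with FIRST {z}; in S->T S S y (occurrence 1), S is followed by S y with FIRST {d, y, z}; in S->T S S y (occurrence 2), S is followed by y with FIRST {y}. Thus FOLLOW(S) = {$, d, y, z}.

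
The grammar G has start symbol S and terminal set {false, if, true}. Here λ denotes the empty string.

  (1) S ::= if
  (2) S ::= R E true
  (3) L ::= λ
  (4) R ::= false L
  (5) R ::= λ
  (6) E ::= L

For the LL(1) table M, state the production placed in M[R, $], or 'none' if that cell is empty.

none

FIRST(L): from L::=λ we get {λ}. So FIRST(L) = {λ}.
FIRST(R): from R::=false L we get {false}; from R::=λ we get {λ}. So FIRST(R) = {λ, false}.
FIRST(E): from E::=L we get {λ}. So FIRST(E) = {λ}.
FIRST(S): from S::=if we get {if}; from S::=R E true we get {false, true}. So FIRST(S) = {false, if, true}.
FOLLOW(S) includes $ since S is the start symbol.
FOLLOW(R): in S::=R E true, R is followed by E true with FIRST {true}. Thus FOLLOW(R) = {true}.
For R ::= false L: FIRST(false L) = {false}, so it goes in M[R, t] for t ∈ {false}.
For R ::= λ: FIRST(λ) = {λ}, so it goes in M[R, t] for t ∈ {}; since λ ∈ FIRST, also for every t ∈ FOLLOW(R) = {true}.
None of these place a production in M[R, $].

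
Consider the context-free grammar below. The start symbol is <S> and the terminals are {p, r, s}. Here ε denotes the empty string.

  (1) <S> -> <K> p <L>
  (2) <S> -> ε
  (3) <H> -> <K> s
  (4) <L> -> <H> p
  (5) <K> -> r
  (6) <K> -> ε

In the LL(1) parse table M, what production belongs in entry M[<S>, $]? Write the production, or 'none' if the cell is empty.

FIRST(<K>) = {ε, r}
FIRST(<S>) = {ε, p, r}  (via <K> p <L>)
FIRST(<H>) = {r, s}  (via <K> s)
FIRST(<L>) = {r, s}  (via <H> p)
FOLLOW(<S>) includes $ since <S> is the start symbol.
FOLLOW(<S>): <S> appears on no right-hand side. Thus FOLLOW(<S>) = {$}.
For <S> -> <K> p <L>: FIRST(<K> p <L>) = {p, r}, so it goes in M[<S>, t] for t ∈ {p, r}.
For <S> -> ε: FIRST(ε) = {ε}, so it goes in M[<S>, t] for t ∈ {}; since ε ∈ FIRST, also for every t ∈ FOLLOW(<S>) = {$}.

<S> -> ε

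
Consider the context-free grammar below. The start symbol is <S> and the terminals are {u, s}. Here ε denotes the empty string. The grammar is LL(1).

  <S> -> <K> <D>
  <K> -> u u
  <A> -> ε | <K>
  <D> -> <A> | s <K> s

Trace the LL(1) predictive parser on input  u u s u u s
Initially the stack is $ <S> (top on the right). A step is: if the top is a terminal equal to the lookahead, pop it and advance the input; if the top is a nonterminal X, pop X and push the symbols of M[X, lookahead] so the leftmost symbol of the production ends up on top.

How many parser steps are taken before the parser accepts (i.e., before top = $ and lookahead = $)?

      Stack      Input          Action
   1  $ <S>      u u s u u s $  expand <S> -> <K> <D>
   2  $ <D> <K>  u u s u u s $  expand <K> -> u u
   3  $ <D> u u  u u s u u s $  match u
   4  $ <D> u    u s u u s $    match u
   5  $ <D>      s u u s $      expand <D> -> s <K> s
   6  $ s <K> s  s u u s $      match s
   7  $ s <K>    u u s $        expand <K> -> u u
   8  $ s u u    u u s $        match u
   9  $ s u      u s $          match u
  10  $ s        s $            match s
Accept reached after 10 steps.

10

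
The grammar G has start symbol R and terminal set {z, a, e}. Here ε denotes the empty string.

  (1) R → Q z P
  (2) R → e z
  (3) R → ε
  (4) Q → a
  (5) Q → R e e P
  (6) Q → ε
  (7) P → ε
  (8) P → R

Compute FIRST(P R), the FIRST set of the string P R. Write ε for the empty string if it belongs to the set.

{ε, a, e, z}

FIRST(R) = {ε, a, e, z}  (via Q z P)
FIRST(Q) = {ε, a, e, z}  (via R e e P)
FIRST(P) = {ε, a, e, z}  (via R)
FIRST(P R): take FIRST of each symbol in turn, carrying on past any symbol whose FIRST contains ε; result {ε, a, e, z}.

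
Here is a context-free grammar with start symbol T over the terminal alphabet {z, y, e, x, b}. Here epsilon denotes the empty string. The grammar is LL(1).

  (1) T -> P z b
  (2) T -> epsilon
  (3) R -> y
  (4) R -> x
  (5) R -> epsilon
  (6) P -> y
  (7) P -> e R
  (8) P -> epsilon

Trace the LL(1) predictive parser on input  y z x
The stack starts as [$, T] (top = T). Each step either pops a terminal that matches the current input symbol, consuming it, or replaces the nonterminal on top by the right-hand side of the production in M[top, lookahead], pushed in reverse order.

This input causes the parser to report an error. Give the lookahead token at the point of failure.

step 1: stack=$ T  input=y z x $  — expand T -> P z b
step 2: stack=$ b z P  input=y z x $  — expand P -> y
step 3: stack=$ b z y  input=y z x $  — match y
step 4: stack=$ b z  input=z x $  — match z
step 5: stack=$ b  input=x $  — error: top is terminal b but lookahead is x

x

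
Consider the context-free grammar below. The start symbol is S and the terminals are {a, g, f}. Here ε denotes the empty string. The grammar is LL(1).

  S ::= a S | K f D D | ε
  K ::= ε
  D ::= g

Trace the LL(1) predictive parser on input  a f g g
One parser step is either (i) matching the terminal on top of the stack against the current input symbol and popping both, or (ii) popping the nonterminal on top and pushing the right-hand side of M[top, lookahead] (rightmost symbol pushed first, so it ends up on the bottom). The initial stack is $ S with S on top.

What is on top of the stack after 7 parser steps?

     Stack      Input      Action
  1  $ S        a f g g $  expand S ::= a S
  2  $ S a      a f g g $  match a
  3  $ S        f g g $    expand S ::= K f D D
  4  $ D D f K  f g g $    expand K ::= ε
  5  $ D D f    f g g $    match f
  6  $ D D      g g $      expand D ::= g
  7  $ D g      g g $      match g
Stack after step 7: $ D (top = D).

D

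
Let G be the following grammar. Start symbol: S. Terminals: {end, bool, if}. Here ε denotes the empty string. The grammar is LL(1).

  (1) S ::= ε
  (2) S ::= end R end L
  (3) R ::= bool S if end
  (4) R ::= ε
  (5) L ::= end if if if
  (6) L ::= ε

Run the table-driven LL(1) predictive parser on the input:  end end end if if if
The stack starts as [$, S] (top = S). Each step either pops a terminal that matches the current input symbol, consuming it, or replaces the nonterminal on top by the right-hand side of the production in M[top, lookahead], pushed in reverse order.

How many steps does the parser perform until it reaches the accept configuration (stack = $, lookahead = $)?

9

step 1: stack=$ S  input=end end end if if if $  — expand S ::= end R end L
step 2: stack=$ L end R end  input=end end end if if if $  — match end
step 3: stack=$ L end R  input=end end if if if $  — expand R ::= ε
step 4: stack=$ L end  input=end end if if if $  — match end
step 5: stack=$ L  input=end if if if $  — expand L ::= end if if if
step 6: stack=$ if if if end  input=end if if if $  — match end
step 7: stack=$ if if if  input=if if if $  — match if
step 8: stack=$ if if  input=if if $  — match if
step 9: stack=$ if  input=if $  — match if
Accept reached after 9 steps.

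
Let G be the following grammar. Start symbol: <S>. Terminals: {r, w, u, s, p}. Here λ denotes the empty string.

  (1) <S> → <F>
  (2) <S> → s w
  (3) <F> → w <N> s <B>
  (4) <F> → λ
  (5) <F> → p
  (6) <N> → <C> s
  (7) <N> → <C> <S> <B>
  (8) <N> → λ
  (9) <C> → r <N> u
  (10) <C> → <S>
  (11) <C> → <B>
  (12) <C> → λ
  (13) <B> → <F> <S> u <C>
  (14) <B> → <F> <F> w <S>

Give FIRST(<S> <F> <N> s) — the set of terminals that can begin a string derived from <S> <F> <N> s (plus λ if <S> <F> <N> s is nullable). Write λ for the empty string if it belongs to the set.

FIRST(<F>) = {λ, p, w}
FIRST(<S>) = {λ, p, s, w}  (via <F>)
FIRST(<B>) = {p, s, u, w}  (via <F> <S> u <C>, <F> <F> w <S>)
FIRST(<C>) = {λ, p, r, s, u, w}  (via <S>, <B>)
FIRST(<N>) = {λ, p, r, s, u, w}  (via <C> s, <C> <S> <B>)
FIRST(<S> <F> <N> s): take FIRST of each symbol in turn, carrying on past any symbol whose FIRST contains λ; result {p, r, s, u, w}.

{p, r, s, u, w}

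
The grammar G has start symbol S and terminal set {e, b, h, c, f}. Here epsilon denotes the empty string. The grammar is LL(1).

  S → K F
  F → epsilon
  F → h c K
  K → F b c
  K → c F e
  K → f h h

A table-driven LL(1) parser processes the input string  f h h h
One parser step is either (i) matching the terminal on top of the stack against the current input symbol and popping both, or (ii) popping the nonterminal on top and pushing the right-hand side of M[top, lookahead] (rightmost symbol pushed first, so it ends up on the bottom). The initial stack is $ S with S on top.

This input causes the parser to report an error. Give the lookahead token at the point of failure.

$

step 1: stack=$ S  input=f h h h $  — expand S → K F
step 2: stack=$ F K  input=f h h h $  — expand K → f h h
step 3: stack=$ F h h f  input=f h h h $  — match f
step 4: stack=$ F h h  input=h h h $  — match h
step 5: stack=$ F h  input=h h $  — match h
step 6: stack=$ F  input=h $  — expand F → h c K
step 7: stack=$ K c h  input=h $  — match h
step 8: stack=$ K c  input=$  — error: top is terminal c but lookahead is $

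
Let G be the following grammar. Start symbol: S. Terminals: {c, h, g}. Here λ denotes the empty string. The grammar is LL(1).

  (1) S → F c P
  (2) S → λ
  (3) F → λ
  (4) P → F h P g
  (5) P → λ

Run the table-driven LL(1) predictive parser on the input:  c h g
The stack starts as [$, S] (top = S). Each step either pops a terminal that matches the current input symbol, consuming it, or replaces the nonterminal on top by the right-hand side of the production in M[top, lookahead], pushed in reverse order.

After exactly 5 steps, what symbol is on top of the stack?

h

     Stack      Input    Action
  1  $ S        c h g $  expand S → F c P
  2  $ P c F    c h g $  expand F → λ
  3  $ P c      c h g $  match c
  4  $ P        h g $    expand P → F h P g
  5  $ g P h F  h g $    expand F → λ
Stack after step 5: $ g P h (top = h).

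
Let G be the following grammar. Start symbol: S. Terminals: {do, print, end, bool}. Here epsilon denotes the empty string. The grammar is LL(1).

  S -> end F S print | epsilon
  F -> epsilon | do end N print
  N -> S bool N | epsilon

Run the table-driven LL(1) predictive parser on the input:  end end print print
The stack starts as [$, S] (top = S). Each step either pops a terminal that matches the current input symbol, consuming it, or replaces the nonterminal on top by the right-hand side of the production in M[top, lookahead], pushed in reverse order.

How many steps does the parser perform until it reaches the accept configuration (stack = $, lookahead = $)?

9

     Stack                  Input                  Action
  1  $ S                    end end print print $  expand S -> end F S print
  2  $ print S F end        end end print print $  match end
  3  $ print S F            end print print $      expand F -> epsilon
  4  $ print S              end print print $      expand S -> end F S print
  5  $ print print S F end  end print print $      match end
  6  $ print print S F      print print $          expand F -> epsilon
  7  $ print print S        print print $          expand S -> epsilon
  8  $ print print          print print $          match print
  9  $ print                print $                match print
Accept reached after 9 steps.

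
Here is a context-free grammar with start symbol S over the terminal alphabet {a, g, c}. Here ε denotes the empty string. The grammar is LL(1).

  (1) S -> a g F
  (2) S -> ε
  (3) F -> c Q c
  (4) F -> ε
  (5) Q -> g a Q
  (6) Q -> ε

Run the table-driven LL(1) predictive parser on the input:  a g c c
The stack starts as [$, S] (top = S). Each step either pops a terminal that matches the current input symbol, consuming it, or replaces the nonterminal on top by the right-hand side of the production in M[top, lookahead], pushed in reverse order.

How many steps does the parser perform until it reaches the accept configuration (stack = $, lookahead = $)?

     Stack    Input      Action
  1  $ S      a g c c $  expand S -> a g F
  2  $ F g a  a g c c $  match a
  3  $ F g    g c c $    match g
  4  $ F      c c $      expand F -> c Q c
  5  $ c Q c  c c $      match c
  6  $ c Q    c $        expand Q -> ε
  7  $ c      c $        match c
Accept reached after 7 steps.

7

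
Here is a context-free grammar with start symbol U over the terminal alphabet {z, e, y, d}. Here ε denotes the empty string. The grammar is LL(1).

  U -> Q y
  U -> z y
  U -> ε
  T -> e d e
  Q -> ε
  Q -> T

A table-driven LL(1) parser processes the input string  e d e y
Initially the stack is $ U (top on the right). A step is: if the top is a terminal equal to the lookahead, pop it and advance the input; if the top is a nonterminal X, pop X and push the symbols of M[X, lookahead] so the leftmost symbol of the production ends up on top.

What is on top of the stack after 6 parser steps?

     Stack      Input      Action
  1  $ U        e d e y $  expand U -> Q y
  2  $ y Q      e d e y $  expand Q -> T
  3  $ y T      e d e y $  expand T -> e d e
  4  $ y e d e  e d e y $  match e
  5  $ y e d    d e y $    match d
  6  $ y e      e y $      match e
Stack after step 6: $ y (top = y).

y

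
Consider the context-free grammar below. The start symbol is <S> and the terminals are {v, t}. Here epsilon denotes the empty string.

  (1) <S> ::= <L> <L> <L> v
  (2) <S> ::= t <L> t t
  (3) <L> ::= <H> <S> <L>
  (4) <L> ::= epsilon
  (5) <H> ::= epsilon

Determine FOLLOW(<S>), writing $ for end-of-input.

FIRST(<H>): from <H>::=epsilon we get {epsilon}. So FIRST(<H>) = {epsilon}.
FIRST(<S>): from <S>::=<L> <L> <L> v we get {t, v}; from <S>::=t <L> t t we get {t}. So FIRST(<S>) = {t, v}.
FIRST(<L>): from <L>::=<H> <S> <L> we get {t, v}; from <L>::=epsilon we get {epsilon}. So FIRST(<L>) = {epsilon, t, v}.
FOLLOW(<S>) includes $ since <S> is the start symbol.
FOLLOW(<L>): in <S>::=<L> <L> <L> v (occurrence 1), <L> is followed by <L> <L> v with FIRST {t, v}; in <S>::=<L> <L> <L> v (occurrence 2), <L> is followed by <L> v with FIRST {t, v}; in <S>::=<L> <L> <L> v (occurrence 3), <L> is followed by v with FIRST {v}; in <S>::=t <L> t t, <L> is followed by t t with FIRST {t}; in <L>::=<H> <S> <L>, the suffix after <L> is empty (adds nothing new). Thus FOLLOW(<L>) = {t, v}.
FOLLOW(<S>): in <L>::=<H> <S> <L>, <S> is followed by <L> with FIRST {epsilon, t, v}; in <L>::=<H> <S> <L>, the suffix after <S> is nullable, so FOLLOW(<S>) ⊇ FOLLOW(<L>) = {t, v}. Thus FOLLOW(<S>) = {$, t, v}.
FOLLOW(<H>): in <L>::=<H> <S> <L>, <H> is followed by <S> <L> with FIRST {t, v}. Thus FOLLOW(<H>) = {t, v}.

{$, t, v}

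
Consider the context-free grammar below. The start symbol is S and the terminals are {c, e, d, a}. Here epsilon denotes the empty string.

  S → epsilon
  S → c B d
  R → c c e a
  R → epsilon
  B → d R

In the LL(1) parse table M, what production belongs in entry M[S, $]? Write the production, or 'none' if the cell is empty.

FIRST(S): from S→epsilon we get {epsilon}; from S→c B d we get {c}. So FIRST(S) = {epsilon, c}.
FIRST(R): from R→c c e a we get {c}; from R→epsilon we get {epsilon}. So FIRST(R) = {epsilon, c}.
FIRST(B): from B→d R we get {d}. So FIRST(B) = {d}.
FOLLOW(S) includes $ since S is the start symbol.
FOLLOW(S): S appears on no right-hand side. Thus FOLLOW(S) = {$}.
For S → epsilon: FIRST(epsilon) = {epsilon}, so it goes in M[S, t] for t ∈ {}; since epsilon ∈ FIRST, also for every t ∈ FOLLOW(S) = {$}.
For S → c B d: FIRST(c B d) = {c}, so it goes in M[S, t] for t ∈ {c}.

S → epsilon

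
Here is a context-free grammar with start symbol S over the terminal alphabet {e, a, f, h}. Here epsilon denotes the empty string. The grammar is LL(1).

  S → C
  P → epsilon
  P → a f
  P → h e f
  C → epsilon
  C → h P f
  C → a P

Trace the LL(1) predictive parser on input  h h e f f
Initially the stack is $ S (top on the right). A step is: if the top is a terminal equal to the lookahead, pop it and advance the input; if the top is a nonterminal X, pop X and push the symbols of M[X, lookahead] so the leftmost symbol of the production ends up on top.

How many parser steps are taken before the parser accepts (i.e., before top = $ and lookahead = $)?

     Stack      Input        Action
  1  $ S        h h e f f $  expand S → C
  2  $ C        h h e f f $  expand C → h P f
  3  $ f P h    h h e f f $  match h
  4  $ f P      h e f f $    expand P → h e f
  5  $ f f e h  h e f f $    match h
  6  $ f f e    e f f $      match e
  7  $ f f      f f $        match f
  8  $ f        f $          match f
Accept reached after 8 steps.

8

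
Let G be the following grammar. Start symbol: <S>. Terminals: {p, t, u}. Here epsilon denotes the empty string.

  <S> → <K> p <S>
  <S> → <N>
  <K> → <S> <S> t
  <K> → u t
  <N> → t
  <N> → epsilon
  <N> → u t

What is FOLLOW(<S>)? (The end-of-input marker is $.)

{$, t, u}

FIRST(<N>): from <N>→t we get {t}; from <N>→epsilon we get {epsilon}; from <N>→u t we get {u}. So FIRST(<N>) = {epsilon, t, u}.
FIRST(<S>): from <S>→<K> p <S> we get {t, u}; from <S>→<N> we get {epsilon, t, u}. So FIRST(<S>) = {epsilon, t, u}.
FIRST(<K>): from <K>→<S> <S> t we get {t, u}; from <K>→u t we get {u}. So FIRST(<K>) = {t, u}.
FOLLOW(<S>) includes $ since <S> is the start symbol.
FOLLOW(<S>): in <S>→<K> p <S>, the suffix after <S> is empty (adds nothing new); in <K>→<S> <S> t (occurrence 1), <S> is followed by <S> t with FIRST {t, u}; in <K>→<S> <S> t (occurrence 2), <S> is followed by t with FIRST {t}. Thus FOLLOW(<S>) = {$, t, u}.
FOLLOW(<K>): in <S>→<K> p <S>, <K> is followed by p <S> with FIRST {p}. Thus FOLLOW(<K>) = {p}.
FOLLOW(<N>): in <S>→<N>, the suffix after <N> is empty, so FOLLOW(<N>) ⊇ FOLLOW(<S>) = {$, t, u}. Thus FOLLOW(<N>) = {$, t, u}.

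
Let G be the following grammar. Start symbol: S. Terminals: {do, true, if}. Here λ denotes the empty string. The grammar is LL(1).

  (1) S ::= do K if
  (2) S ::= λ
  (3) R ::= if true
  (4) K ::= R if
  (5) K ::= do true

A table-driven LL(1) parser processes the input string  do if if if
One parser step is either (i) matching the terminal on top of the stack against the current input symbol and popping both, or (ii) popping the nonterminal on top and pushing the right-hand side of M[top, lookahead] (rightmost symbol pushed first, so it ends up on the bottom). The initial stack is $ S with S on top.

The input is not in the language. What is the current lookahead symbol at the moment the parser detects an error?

if

     Stack            Input          Action
  1  $ S              do if if if $  expand S ::= do K if
  2  $ if K do        do if if if $  match do
  3  $ if K           if if if $     expand K ::= R if
  4  $ if if R        if if if $     expand R ::= if true
  5  $ if if true if  if if if $     match if
  6  $ if if true     if if $        error: top is terminal true but lookahead is if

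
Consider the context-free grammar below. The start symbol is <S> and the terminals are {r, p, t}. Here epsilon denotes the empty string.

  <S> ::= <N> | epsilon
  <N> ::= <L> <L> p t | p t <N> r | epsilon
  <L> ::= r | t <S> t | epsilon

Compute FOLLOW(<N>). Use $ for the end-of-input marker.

{$, r, t}

FIRST(<L>): from <L>::=r we get {r}; from <L>::=t <S> t we get {t}; from <L>::=epsilon we get {epsilon}. So FIRST(<L>) = {epsilon, r, t}.
FIRST(<N>): from <N>::=<L> <L> p t we get {p, r, t}; from <N>::=p t <N> r we get {p}; from <N>::=epsilon we get {epsilon}. So FIRST(<N>) = {epsilon, p, r, t}.
FIRST(<S>): from <S>::=<N> we get {epsilon, p, r, t}; from <S>::=epsilon we get {epsilon}. So FIRST(<S>) = {epsilon, p, r, t}.
FOLLOW(<S>) includes $ since <S> is the start symbol.
FOLLOW(<S>): in <L>::=t <S> t, <S> is followed by t with FIRST {t}. Thus FOLLOW(<S>) = {$, t}.
FOLLOW(<N>): in <S>::=<N>, the suffix after <N> is empty, so FOLLOW(<N>) ⊇ FOLLOW(<S>) = {$, t}; in <N>::=p t <N> r, <N> is followed by r with FIRST {r}. Thus FOLLOW(<N>) = {$, r, t}.
FOLLOW(<L>): in <N>::=<L> <L> p t (occurrence 1), <L> is followed by <L> p t with FIRST {p, r, t}; in <N>::=<L> <L> p t (occurrence 2), <L> is followed by p t with FIRST {p}. Thus FOLLOW(<L>) = {p, r, t}.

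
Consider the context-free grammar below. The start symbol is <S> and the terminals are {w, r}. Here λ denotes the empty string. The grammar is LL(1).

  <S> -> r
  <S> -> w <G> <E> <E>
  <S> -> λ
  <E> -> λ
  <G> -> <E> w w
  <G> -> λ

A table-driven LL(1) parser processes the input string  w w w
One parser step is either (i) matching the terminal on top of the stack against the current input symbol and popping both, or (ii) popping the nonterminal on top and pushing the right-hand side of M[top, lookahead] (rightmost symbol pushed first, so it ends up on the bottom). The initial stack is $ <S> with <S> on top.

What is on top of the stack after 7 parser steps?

<E>

     Stack              Input    Action
  1  $ <S>              w w w $  expand <S> -> w <G> <E> <E>
  2  $ <E> <E> <G> w    w w w $  match w
  3  $ <E> <E> <G>      w w $    expand <G> -> <E> w w
  4  $ <E> <E> w w <E>  w w $    expand <E> -> λ
  5  $ <E> <E> w w      w w $    match w
  6  $ <E> <E> w        w $      match w
  7  $ <E> <E>          $        expand <E> -> λ
Stack after step 7: $ <E> (top = <E>).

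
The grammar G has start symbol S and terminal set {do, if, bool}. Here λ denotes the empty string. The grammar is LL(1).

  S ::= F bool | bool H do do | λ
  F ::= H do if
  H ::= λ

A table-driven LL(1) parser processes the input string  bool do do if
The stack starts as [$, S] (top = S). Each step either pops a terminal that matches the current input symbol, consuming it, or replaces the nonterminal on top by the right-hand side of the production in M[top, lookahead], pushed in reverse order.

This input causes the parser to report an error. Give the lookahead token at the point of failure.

if

     Stack           Input            Action
  1  $ S             bool do do if $  expand S ::= bool H do do
  2  $ do do H bool  bool do do if $  match bool
  3  $ do do H       do do if $       expand H ::= λ
  4  $ do do         do do if $       match do
  5  $ do            do if $          match do
  6  $               if $             error: stack empty but input remains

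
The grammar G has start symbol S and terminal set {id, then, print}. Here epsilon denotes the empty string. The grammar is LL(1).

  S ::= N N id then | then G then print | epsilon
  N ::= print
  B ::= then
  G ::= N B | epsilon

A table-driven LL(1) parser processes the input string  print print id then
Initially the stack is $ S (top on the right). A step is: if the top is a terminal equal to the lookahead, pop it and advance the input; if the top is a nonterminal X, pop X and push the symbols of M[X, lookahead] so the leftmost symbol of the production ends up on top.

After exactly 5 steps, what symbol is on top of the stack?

step 1: stack=$ S  input=print print id then $  — expand S ::= N N id then
step 2: stack=$ then id N N  input=print print id then $  — expand N ::= print
step 3: stack=$ then id N print  input=print print id then $  — match print
step 4: stack=$ then id N  input=print id then $  — expand N ::= print
step 5: stack=$ then id print  input=print id then $  — match print
Stack after step 5: $ then id (top = id).

id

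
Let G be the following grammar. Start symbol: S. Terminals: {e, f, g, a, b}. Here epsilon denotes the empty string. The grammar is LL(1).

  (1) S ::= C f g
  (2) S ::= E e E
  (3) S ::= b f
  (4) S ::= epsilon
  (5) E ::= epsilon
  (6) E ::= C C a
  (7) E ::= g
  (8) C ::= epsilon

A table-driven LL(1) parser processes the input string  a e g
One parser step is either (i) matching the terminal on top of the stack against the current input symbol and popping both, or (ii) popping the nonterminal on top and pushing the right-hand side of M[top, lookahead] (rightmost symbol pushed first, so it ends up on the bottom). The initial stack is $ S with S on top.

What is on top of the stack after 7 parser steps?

     Stack        Input    Action
  1  $ S          a e g $  expand S ::= E e E
  2  $ E e E      a e g $  expand E ::= C C a
  3  $ E e a C C  a e g $  expand C ::= epsilon
  4  $ E e a C    a e g $  expand C ::= epsilon
  5  $ E e a      a e g $  match a
  6  $ E e        e g $    match e
  7  $ E          g $      expand E ::= g
Stack after step 7: $ g (top = g).

g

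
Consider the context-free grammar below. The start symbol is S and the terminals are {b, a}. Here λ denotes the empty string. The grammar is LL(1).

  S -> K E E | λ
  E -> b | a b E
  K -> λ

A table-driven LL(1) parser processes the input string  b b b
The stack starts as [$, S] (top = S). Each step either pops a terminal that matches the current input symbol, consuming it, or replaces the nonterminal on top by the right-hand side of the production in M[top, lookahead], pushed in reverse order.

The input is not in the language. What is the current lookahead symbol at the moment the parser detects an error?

b

     Stack    Input    Action
  1  $ S      b b b $  expand S -> K E E
  2  $ E E K  b b b $  expand K -> λ
  3  $ E E    b b b $  expand E -> b
  4  $ E b    b b b $  match b
  5  $ E      b b $    expand E -> b
  6  $ b      b b $    match b
  7  $        b $      error: stack empty but input remains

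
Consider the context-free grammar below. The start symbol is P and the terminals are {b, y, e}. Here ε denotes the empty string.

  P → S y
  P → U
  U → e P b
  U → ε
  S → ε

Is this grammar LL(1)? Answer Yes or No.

FIRST(P) = {ε, e, y}
FIRST(U) = {ε, e}
FIRST(S) = {ε}
FOLLOW(P) = {$, b}
FOLLOW(U) = {$, b}
FOLLOW(S) = {y}
Each cell of M receives at most one production.

Yes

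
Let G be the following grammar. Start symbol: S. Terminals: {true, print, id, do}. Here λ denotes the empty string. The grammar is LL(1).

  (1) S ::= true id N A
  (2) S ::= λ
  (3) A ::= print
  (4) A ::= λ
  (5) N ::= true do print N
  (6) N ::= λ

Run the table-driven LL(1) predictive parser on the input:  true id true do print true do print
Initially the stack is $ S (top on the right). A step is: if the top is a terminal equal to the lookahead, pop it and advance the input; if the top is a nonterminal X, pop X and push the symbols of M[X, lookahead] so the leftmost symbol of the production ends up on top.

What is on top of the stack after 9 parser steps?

     Stack                Input                                  Action
  1  $ S                  true id true do print true do print $  expand S ::= true id N A
  2  $ A N id true        true id true do print true do print $  match true
  3  $ A N id             id true do print true do print $       match id
  4  $ A N                true do print true do print $          expand N ::= true do print N
  5  $ A N print do true  true do print true do print $          match true
  6  $ A N print do       do print true do print $               match do
  7  $ A N print          print true do print $                  match print
  8  $ A N                true do print $                        expand N ::= true do print N
  9  $ A N print do true  true do print $                        match true
Stack after step 9: $ A N print do (top = do).

do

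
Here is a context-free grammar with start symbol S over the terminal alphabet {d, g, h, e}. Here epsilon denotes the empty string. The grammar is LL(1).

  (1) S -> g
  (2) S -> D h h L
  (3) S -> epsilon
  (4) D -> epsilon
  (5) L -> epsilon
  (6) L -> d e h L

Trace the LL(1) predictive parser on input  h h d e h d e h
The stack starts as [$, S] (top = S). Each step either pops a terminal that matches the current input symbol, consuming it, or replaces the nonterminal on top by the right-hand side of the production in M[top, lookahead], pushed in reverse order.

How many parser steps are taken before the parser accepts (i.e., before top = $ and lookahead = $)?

step 1: stack=$ S  input=h h d e h d e h $  — expand S -> D h h L
step 2: stack=$ L h h D  input=h h d e h d e h $  — expand D -> epsilon
step 3: stack=$ L h h  input=h h d e h d e h $  — match h
step 4: stack=$ L h  input=h d e h d e h $  — match h
step 5: stack=$ L  input=d e h d e h $  — expand L -> d e h L
step 6: stack=$ L h e d  input=d e h d e h $  — match d
step 7: stack=$ L h e  input=e h d e h $  — match e
step 8: stack=$ L h  input=h d e h $  — match h
step 9: stack=$ L  input=d e h $  — expand L -> d e h L
step 10: stack=$ L h e d  input=d e h $  — match d
step 11: stack=$ L h e  input=e h $  — match e
step 12: stack=$ L h  input=h $  — match h
step 13: stack=$ L  input=$  — expand L -> epsilon
Accept reached after 13 steps.

13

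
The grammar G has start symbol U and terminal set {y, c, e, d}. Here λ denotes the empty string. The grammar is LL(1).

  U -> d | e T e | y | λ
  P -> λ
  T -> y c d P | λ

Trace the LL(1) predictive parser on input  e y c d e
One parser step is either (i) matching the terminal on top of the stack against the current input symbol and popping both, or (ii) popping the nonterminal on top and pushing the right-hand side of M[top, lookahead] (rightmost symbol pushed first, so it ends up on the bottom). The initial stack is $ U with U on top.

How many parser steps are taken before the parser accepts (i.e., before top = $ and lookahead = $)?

     Stack        Input        Action
  1  $ U          e y c d e $  expand U -> e T e
  2  $ e T e      e y c d e $  match e
  3  $ e T        y c d e $    expand T -> y c d P
  4  $ e P d c y  y c d e $    match y
  5  $ e P d c    c d e $      match c
  6  $ e P d      d e $        match d
  7  $ e P        e $          expand P -> λ
  8  $ e          e $          match e
Accept reached after 8 steps.

8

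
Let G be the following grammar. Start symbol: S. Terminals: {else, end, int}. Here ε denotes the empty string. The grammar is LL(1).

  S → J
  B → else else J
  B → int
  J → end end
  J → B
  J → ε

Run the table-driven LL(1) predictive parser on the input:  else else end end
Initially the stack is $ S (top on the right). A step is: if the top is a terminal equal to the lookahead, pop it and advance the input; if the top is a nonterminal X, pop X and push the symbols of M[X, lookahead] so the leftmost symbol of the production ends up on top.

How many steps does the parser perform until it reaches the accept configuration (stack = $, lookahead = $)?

8

step 1: stack=$ S  input=else else end end $  — expand S → J
step 2: stack=$ J  input=else else end end $  — expand J → B
step 3: stack=$ B  input=else else end end $  — expand B → else else J
step 4: stack=$ J else else  input=else else end end $  — match else
step 5: stack=$ J else  input=else end end $  — match else
step 6: stack=$ J  input=end end $  — expand J → end end
step 7: stack=$ end end  input=end end $  — match end
step 8: stack=$ end  input=end $  — match end
Accept reached after 8 steps.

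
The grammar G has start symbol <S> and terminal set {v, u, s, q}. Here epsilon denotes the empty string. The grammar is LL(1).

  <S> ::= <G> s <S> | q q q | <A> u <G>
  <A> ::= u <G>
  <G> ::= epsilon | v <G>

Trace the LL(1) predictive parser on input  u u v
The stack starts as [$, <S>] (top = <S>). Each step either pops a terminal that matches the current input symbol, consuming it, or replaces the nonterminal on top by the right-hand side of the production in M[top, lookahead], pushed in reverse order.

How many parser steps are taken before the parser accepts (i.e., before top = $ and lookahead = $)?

step 1: stack=$ <S>  input=u u v $  — expand <S> ::= <A> u <G>
step 2: stack=$ <G> u <A>  input=u u v $  — expand <A> ::= u <G>
step 3: stack=$ <G> u <G> u  input=u u v $  — match u
step 4: stack=$ <G> u <G>  input=u v $  — expand <G> ::= epsilon
step 5: stack=$ <G> u  input=u v $  — match u
step 6: stack=$ <G>  input=v $  — expand <G> ::= v <G>
step 7: stack=$ <G> v  input=v $  — match v
step 8: stack=$ <G>  input=$  — expand <G> ::= epsilon
Accept reached after 8 steps.

8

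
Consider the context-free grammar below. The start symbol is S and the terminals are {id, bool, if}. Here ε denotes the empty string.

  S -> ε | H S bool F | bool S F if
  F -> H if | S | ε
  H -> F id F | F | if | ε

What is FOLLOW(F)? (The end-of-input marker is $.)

{$, bool, id, if}

FIRST(S) = {ε, bool, id, if}  (via H S bool F)
FIRST(F) = {ε, bool, id, if}  (via H if, S)
FIRST(H) = {ε, bool, id, if}  (via F id F, F)
FOLLOW(S) includes $ since S is the start symbol.
FOLLOW(H): in S->H S bool F, H is followed by S bool F with FIRST {bool, id, if}; in F->H if, H is followed by if with FIRST {if}. Thus FOLLOW(H) = {bool, id, if}.
FOLLOW(S): in S->H S bool F, S is followed by bool F with FIRST {bool}; in S->bool S F if, S is followed by F if with FIRST {bool, id, if}; in F->S, the suffix after S is empty, so FOLLOW(S) ⊇ FOLLOW(F) = {$, bool, id, if}. Thus FOLLOW(S) = {$, bool, id, if}.
FOLLOW(F): in S->H S bool F, the suffix after F is empty, so FOLLOW(F) ⊇ FOLLOW(S) = {$, bool, id, if}; in S->bool S F if, F is followed by if with FIRST {if}; in H->F id F (occurrence 1), F is followed by id F with FIRST {id}; in H->F id F (occurrence 2), the suffix after F is empty, so FOLLOW(F) ⊇ FOLLOW(H) = {bool, id, if}; in H->F, the suffix after F is empty, so FOLLOW(F) ⊇ FOLLOW(H) = {bool, id, if}. Thus FOLLOW(F) = {$, bool, id, if}.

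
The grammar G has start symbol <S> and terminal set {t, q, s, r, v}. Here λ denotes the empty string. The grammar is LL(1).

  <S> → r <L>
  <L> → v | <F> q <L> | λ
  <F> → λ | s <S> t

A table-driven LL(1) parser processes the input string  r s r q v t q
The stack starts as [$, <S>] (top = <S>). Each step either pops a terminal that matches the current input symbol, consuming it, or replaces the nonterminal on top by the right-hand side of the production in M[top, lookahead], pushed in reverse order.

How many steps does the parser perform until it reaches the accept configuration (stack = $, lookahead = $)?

15

      Stack                Input            Action
   1  $ <S>                r s r q v t q $  expand <S> → r <L>
   2  $ <L> r              r s r q v t q $  match r
   3  $ <L>                s r q v t q $    expand <L> → <F> q <L>
   4  $ <L> q <F>          s r q v t q $    expand <F> → s <S> t
   5  $ <L> q t <S> s      s r q v t q $    match s
   6  $ <L> q t <S>        r q v t q $      expand <S> → r <L>
   7  $ <L> q t <L> r      r q v t q $      match r
   8  $ <L> q t <L>        q v t q $        expand <L> → <F> q <L>
   9  $ <L> q t <L> q <F>  q v t q $        expand <F> → λ
  10  $ <L> q t <L> q      q v t q $        match q
  11  $ <L> q t <L>        v t q $          expand <L> → v
  12  $ <L> q t v          v t q $          match v
  13  $ <L> q t            t q $            match t
  14  $ <L> q              q $              match q
  15  $ <L>                $                expand <L> → λ
Accept reached after 15 steps.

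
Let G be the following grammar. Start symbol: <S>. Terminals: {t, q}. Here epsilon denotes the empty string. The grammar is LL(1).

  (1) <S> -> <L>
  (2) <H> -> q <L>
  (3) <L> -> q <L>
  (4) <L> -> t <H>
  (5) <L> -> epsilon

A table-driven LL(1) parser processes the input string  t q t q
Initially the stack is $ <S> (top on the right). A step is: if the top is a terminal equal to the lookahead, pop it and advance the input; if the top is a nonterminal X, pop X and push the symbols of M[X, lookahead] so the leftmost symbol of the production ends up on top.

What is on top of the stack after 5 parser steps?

step 1: stack=$ <S>  input=t q t q $  — expand <S> -> <L>
step 2: stack=$ <L>  input=t q t q $  — expand <L> -> t <H>
step 3: stack=$ <H> t  input=t q t q $  — match t
step 4: stack=$ <H>  input=q t q $  — expand <H> -> q <L>
step 5: stack=$ <L> q  input=q t q $  — match q
Stack after step 5: $ <L> (top = <L>).

<L>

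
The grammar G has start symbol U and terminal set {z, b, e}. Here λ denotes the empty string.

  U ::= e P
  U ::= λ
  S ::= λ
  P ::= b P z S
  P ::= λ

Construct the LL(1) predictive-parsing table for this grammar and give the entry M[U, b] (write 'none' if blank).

FIRST(U) = {λ, e}
FIRST(S) = {λ}
FIRST(P) = {λ, b}
FOLLOW(U) includes $ since U is the start symbol.
FOLLOW(U): U appears on no right-hand side. Thus FOLLOW(U) = {$}.
For U ::= e P: FIRST(e P) = {e}, so it goes in M[U, t] for t ∈ {e}.
For U ::= λ: FIRST(λ) = {λ}, so it goes in M[U, t] for t ∈ {}; since λ ∈ FIRST, also for every t ∈ FOLLOW(U) = {$}.
None of these place a production in M[U, b].

none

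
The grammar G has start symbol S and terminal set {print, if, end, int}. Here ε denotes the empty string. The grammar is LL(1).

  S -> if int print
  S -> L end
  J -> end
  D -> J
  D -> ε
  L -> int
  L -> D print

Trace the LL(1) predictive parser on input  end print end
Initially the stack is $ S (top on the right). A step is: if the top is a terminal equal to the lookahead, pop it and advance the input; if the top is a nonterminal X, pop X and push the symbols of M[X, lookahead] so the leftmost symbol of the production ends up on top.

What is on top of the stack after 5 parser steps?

print

     Stack            Input            Action
  1  $ S              end print end $  expand S -> L end
  2  $ end L          end print end $  expand L -> D print
  3  $ end print D    end print end $  expand D -> J
  4  $ end print J    end print end $  expand J -> end
  5  $ end print end  end print end $  match end
Stack after step 5: $ end print (top = print).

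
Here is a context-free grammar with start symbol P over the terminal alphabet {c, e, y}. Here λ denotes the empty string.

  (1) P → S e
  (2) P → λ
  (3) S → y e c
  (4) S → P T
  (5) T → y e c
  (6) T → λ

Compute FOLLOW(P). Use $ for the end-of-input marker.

{$, e, y}

FIRST(T): from T→y e c we get {y}; from T→λ we get {λ}. So FIRST(T) = {λ, y}.
FIRST(P): from P→S e we get {e, y}; from P→λ we get {λ}. So FIRST(P) = {λ, e, y}.
FIRST(S): from S→y e c we get {y}; from S→P T we get {λ, e, y}. So FIRST(S) = {λ, e, y}.
FOLLOW(P) includes $ since P is the start symbol.
FOLLOW(S): in P→S e, S is followed by e with FIRST {e}. Thus FOLLOW(S) = {e}.
FOLLOW(P): in S→P T, P is followed by T with FIRST {λ, y}; in S→P T, the suffix after P is nullable, so FOLLOW(P) ⊇ FOLLOW(S) = {e}. Thus FOLLOW(P) = {$, e, y}.
FOLLOW(T): in S→P T, the suffix after T is empty, so FOLLOW(T) ⊇ FOLLOW(S) = {e}. Thus FOLLOW(T) = {e}.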